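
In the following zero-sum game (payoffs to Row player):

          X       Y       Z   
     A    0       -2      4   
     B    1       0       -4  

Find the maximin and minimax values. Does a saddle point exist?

Maximin = -2, Minimax = 0, Saddle: False

Work:
Row minimums: [-2, -4] → maximin = -2
Column maximums: [1, 0, 4] → minimax = 0
No saddle point (maximin ≠ minimax). Mixed strategy needed.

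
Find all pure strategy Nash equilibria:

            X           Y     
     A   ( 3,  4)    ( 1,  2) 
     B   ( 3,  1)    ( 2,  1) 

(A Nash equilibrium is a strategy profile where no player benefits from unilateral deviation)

Nash equilibrium: (A, X), (B, X), (B, Y)

Work:
Best responses:
  P1 vs X: payoffs [3, 3] → best response A/B (payoff 3)
  P1 vs Y: payoffs [1, 2] → best response B (payoff 2)
  P2 vs A: payoffs [4, 2] → best response X (payoff 4)
  P2 vs B: payoffs [1, 1] → best response X/Y (payoff 1)
Mutual best responses: (A,X), (B,X), (B,Y) → Nash equilibria.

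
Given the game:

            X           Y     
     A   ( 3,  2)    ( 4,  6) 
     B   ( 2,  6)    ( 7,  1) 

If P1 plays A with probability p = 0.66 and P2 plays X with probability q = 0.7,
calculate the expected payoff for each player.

E[P1] = 3.368, E[P2] = 3.642

Work:
E[P1] = p·q·π₁(A,X) + p·(1-q)·π₁(A,Y) + (1-p)·q·π₁(B,X) + (1-p)·(1-q)·π₁(B,Y)
= 0.66·0.7·3 + 0.66·0.3·4 + 0.34·0.7·2 + 0.34·0.3·7
= 3.368

E[P2] = 3.642 (similar calculation)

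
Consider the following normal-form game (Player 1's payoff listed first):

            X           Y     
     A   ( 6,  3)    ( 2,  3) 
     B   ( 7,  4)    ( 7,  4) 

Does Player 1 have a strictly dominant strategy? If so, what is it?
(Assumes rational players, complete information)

Yes, Player 1's strictly dominant strategy is B

Work:
A strategy strictly dominates another if it gives a strictly higher payoff against every opponent action. Compare each pair of P1's strategies column-by-column:
  A vs B: [6 vs 7, 2 vs 7] → A does not strictly dominate B (column X: 6 ≤ 7)
  B vs A: [7 vs 6, 7 vs 2] → B strictly dominates A
B strictly dominates every other strategy → strictly dominant.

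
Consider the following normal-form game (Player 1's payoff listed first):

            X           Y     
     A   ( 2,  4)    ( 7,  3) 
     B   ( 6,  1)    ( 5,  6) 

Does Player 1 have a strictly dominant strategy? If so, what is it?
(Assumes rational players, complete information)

No strictly dominant strategy exists for Player 1

Work:
A strategy strictly dominates another if it gives a strictly higher payoff against every opponent action. Compare each pair of P1's strategies column-by-column:
  A vs B: [2 vs 6, 7 vs 5] → A does not strictly dominate B (column X: 2 ≤ 6)
  B vs A: [6 vs 2, 5 vs 7] → B does not strictly dominate A (column Y: 5 ≤ 7)
No single strategy strictly dominates all others → no strictly dominant strategy.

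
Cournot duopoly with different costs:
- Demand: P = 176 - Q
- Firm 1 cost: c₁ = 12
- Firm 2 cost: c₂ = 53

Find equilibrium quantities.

q₁* = 68.33, q₂* = 27.33

Work:
Reaction: q₁ = (176 - 12 - q₂)/2
Reaction: q₂ = (176 - 53 - q₁)/2
Solve simultaneously:
q₁* = (176 - 2×12 + 53)/3 = 68.33
q₂* = (176 - 2×53 + 12)/3 = 27.33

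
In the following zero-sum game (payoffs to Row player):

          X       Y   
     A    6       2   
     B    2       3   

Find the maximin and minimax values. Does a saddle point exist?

Maximin = 2, Minimax = 3, Saddle: False

Work:
Row minimums: [2, 2] → maximin = 2
Column maximums: [6, 3] → minimax = 3
No saddle point (maximin ≠ minimax). Mixed strategy needed.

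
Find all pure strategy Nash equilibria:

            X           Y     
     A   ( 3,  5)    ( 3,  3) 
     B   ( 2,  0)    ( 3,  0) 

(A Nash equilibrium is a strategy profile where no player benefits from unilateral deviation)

Nash equilibrium: (A, X), (B, Y)

Work:
Best responses:
  P1 vs X: payoffs [3, 2] → best response A (payoff 3)
  P1 vs Y: payoffs [3, 3] → best response A/B (payoff 3)
  P2 vs A: payoffs [5, 3] → best response X (payoff 5)
  P2 vs B: payoffs [0, 0] → best response X/Y (payoff 0)
Mutual best responses: (A,X), (B,Y) → Nash equilibria.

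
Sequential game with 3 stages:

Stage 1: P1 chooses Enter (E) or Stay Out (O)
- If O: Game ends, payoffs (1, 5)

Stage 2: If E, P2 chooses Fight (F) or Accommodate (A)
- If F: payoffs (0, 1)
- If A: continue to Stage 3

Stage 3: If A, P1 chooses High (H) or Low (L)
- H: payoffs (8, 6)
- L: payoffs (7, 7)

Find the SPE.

SPE: (E, A, H); Outcome (8, 6)

Work:
Stage 3: P1 chooses H (8 vs 7)
Stage 2: P2: F->1, A->6 (anticipating H). Choose A
Stage 1: P1: O->1, E->8 (anticipating A, H). Choose E
SPE path: E -> A -> H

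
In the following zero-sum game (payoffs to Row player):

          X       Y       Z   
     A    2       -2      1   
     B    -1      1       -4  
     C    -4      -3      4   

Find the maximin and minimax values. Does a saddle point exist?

Maximin = -2, Minimax = 1, Saddle: False

Work:
Row minimums: [-2, -4, -4] → maximin = -2
Column maximums: [2, 1, 4] → minimax = 1
No saddle point (maximin ≠ minimax). Mixed strategy needed.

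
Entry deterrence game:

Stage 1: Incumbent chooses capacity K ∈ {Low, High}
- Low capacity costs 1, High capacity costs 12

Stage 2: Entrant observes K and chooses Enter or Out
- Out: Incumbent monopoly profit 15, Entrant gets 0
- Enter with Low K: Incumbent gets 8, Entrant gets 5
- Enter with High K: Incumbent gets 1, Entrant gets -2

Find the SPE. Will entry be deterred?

SPE: (Low, Enter|Low, Out|High); Entry not deterred. Incumbent net profit = 7, Entrant gets 5

Work:
After Low K: Entrant enters (5 > 0)
After High K: Entrant stays out (-2 < 0)
Incumbent: Low → 8−1=7, High → 15−12=3
Incumbent chooses Low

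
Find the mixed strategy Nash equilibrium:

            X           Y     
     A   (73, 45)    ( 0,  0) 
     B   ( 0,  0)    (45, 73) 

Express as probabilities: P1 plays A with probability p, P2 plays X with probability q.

p = 0.6186, q = 0.3814

Work:
Find probabilities that make opponent indifferent:
P2 chooses q to make P1 indifferent between A and B
P1 chooses p to make P2 indifferent between X and Y
Mixed NE: P1 plays (A: 0.6186, B: 0.3814), P2 plays (X: 0.3814, Y: 0.6186)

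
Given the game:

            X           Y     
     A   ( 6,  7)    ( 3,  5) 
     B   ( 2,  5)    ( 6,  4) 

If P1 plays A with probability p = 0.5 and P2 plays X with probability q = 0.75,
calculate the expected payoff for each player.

E[P1] = 4.125, E[P2] = 5.625

Work:
E[P1] = p·q·π₁(A,X) + p·(1-q)·π₁(A,Y) + (1-p)·q·π₁(B,X) + (1-p)·(1-q)·π₁(B,Y)
= 0.5·0.75·6 + 0.5·0.25·3 + 0.5·0.75·2 + 0.5·0.25·6
= 4.125

E[P2] = 5.625 (similar calculation)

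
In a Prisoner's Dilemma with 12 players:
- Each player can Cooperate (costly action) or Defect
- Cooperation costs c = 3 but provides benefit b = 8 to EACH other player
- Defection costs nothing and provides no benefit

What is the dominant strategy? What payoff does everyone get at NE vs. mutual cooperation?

Dominant: Defect; NE payoff = 0; Coop payoff = 85

Work:
Defect dominates (saves cost c = 3, benefit to others is external)
NE: All defect → everyone gets 0
If all cooperate: each receives (11)×8 - 3 = 85
Social dilemma: 85 > 0 but NE gives 0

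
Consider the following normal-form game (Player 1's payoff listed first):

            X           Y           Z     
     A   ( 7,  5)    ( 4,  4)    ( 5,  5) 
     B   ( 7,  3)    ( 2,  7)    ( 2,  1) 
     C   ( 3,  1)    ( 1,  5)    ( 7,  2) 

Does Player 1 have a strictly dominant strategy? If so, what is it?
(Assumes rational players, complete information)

No strictly dominant strategy exists for Player 1

Work:
A strategy strictly dominates another if it gives a strictly higher payoff against every opponent action. Compare each pair of P1's strategies column-by-column:
  A vs B: [7 vs 7, 4 vs 2, 5 vs 2] → A does not strictly dominate B (column X: 7 ≤ 7)
  A vs C: [7 vs 3, 4 vs 1, 5 vs 7] → A does not strictly dominate C (column Z: 5 ≤ 7)
  B vs A: [7 vs 7, 2 vs 4, 2 vs 5] → B does not strictly dominate A (column X: 7 ≤ 7)
  B vs C: [7 vs 3, 2 vs 1, 2 vs 7] → B does not strictly dominate C (column Z: 2 ≤ 7)
  C vs A: [3 vs 7, 1 vs 4, 7 vs 5] → C does not strictly dominate A (column X: 3 ≤ 7)
  C vs B: [3 vs 7, 1 vs 2, 7 vs 2] → C does not strictly dominate B (column X: 3 ≤ 7)
No single strategy strictly dominates all others → no strictly dominant strategy.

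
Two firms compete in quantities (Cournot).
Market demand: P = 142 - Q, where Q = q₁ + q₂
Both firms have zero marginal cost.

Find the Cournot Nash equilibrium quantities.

q₁* = q₂* = 47.33; P* = 47.33

Work:
Profit: π_i = P·q_i = (a - q_i - q_j)·q_i
FOC: ∂π_i/∂q_i = a - 2q_i - q_j = 0
Reaction function: q_i = (142 - q_j)/2
Symmetry: q* = 142/3 = 47.33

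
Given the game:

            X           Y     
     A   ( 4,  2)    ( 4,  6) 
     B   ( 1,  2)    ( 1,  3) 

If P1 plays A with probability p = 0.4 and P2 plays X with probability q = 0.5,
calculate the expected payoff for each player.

E[P1] = 2.2, E[P2] = 3.1

Work:
E[P1] = p·q·π₁(A,X) + p·(1-q)·π₁(A,Y) + (1-p)·q·π₁(B,X) + (1-p)·(1-q)·π₁(B,Y)
= 0.4·0.5·4 + 0.4·0.5·4 + 0.6·0.5·1 + 0.6·0.5·1
= 2.2

E[P2] = 3.1 (similar calculation)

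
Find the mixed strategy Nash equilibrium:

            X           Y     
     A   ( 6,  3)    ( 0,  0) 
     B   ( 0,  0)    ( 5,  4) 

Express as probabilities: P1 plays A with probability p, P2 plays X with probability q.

p = 0.5714, q = 0.4545

Work:
Find probabilities that make opponent indifferent:
P2 chooses q to make P1 indifferent between A and B
P1 chooses p to make P2 indifferent between X and Y
Mixed NE: P1 plays (A: 0.5714, B: 0.4286), P2 plays (X: 0.4545, Y: 0.5455)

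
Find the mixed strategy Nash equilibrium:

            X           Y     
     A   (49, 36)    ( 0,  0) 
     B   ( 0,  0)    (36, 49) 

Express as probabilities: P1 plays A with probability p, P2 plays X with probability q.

p = 0.5765, q = 0.4235

Work:
Find probabilities that make opponent indifferent:
P2 chooses q to make P1 indifferent between A and B
P1 chooses p to make P2 indifferent between X and Y
Mixed NE: P1 plays (A: 0.5765, B: 0.4235), P2 plays (X: 0.4235, Y: 0.5765)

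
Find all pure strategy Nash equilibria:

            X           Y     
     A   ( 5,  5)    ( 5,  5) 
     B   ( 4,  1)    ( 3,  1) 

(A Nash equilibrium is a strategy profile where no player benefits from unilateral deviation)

Nash equilibrium: (A, X), (A, Y)

Work:
Best responses:
  P1 vs X: payoffs [5, 4] → best response A (payoff 5)
  P1 vs Y: payoffs [5, 3] → best response A (payoff 5)
  P2 vs A: payoffs [5, 5] → best response X/Y (payoff 5)
  P2 vs B: payoffs [1, 1] → best response X/Y (payoff 1)
Mutual best responses: (A,X), (A,Y) → Nash equilibria.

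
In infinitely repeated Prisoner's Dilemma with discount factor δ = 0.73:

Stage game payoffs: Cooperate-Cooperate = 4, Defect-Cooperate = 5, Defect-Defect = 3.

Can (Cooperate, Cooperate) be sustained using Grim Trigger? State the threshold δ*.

δ* = 0.5; since δ = 0.73 ≥ 0.5, cooperation can be sustained

Work:
For Grim Trigger:
Cooperate forever: 4/(1-δ)
Defect then punished: 5 + 3·δ/(1-δ)
Need: 4/(1-δ) ≥ 5 + 3·δ/(1-δ)
Solving: δ ≥ (T-R)/(T-P) = (5-4)/(5-3) = 0.5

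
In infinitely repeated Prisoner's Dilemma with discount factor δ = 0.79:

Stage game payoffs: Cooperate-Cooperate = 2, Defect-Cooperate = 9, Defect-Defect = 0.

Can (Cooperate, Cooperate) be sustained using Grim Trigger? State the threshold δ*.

δ* = 0.7778; since δ = 0.79 ≥ 0.7778, cooperation can be sustained

Work:
For Grim Trigger:
Cooperate forever: 2/(1-δ)
Defect then punished: 9 + 0·δ/(1-δ)
Need: 2/(1-δ) ≥ 9 + 0·δ/(1-δ)
Solving: δ ≥ (T-R)/(T-P) = (9-2)/(9-0) = 0.7778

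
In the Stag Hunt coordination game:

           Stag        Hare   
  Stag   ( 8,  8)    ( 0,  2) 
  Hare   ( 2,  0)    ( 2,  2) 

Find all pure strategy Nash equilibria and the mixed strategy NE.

Pure NE: (Stag, Stag) and (Hare, Hare); Mixed NE: p = 0.25, q = 0.25

Work:
Check pure NE:
(Stag, Stag): (8, 8) - no unilateral deviation beneficial
(Hare, Hare): (2, 2) - no unilateral deviation beneficial
Mixed NE: P1 plays Stag with p = 0.25, P2 plays Stag with q = 0.25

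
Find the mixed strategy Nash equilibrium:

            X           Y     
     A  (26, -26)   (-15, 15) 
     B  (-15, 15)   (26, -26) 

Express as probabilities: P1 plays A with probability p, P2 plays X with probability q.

p = 0.5, q = 0.5

Work:
Find probabilities that make opponent indifferent:
P2 chooses q to make P1 indifferent between A and B
P1 chooses p to make P2 indifferent between X and Y
Mixed NE: P1 plays (A: 0.5, B: 0.5), P2 plays (X: 0.5, Y: 0.5)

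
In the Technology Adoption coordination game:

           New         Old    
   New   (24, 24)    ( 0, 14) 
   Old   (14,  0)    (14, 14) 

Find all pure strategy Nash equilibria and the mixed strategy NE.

Pure NE: (New, New) and (Old, Old); Mixed NE: p = 0.5833, q = 0.5833

Work:
Check pure NE:
(New, New): (24, 24) - no unilateral deviation beneficial
(Old, Old): (14, 14) - no unilateral deviation beneficial
Mixed NE: P1 plays New with p = 0.5833, P2 plays New with q = 0.5833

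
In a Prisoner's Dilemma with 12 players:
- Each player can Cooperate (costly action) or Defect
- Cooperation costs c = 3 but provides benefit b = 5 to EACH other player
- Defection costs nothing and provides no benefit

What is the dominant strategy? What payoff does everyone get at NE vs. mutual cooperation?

Dominant: Defect; NE payoff = 0; Coop payoff = 52

Work:
Defect dominates (saves cost c = 3, benefit to others is external)
NE: All defect → everyone gets 0
If all cooperate: each receives (11)×5 - 3 = 52
Social dilemma: 52 > 0 but NE gives 0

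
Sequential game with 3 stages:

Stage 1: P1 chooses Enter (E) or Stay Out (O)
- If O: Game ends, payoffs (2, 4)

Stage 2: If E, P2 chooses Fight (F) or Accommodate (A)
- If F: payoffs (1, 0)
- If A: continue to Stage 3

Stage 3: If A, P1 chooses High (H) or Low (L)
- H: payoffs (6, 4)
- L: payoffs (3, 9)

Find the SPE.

SPE: (E, A, H); Outcome (6, 4)

Work:
Stage 3: P1 chooses H (6 vs 3)
Stage 2: P2: F->0, A->4 (anticipating H). Choose A
Stage 1: P1: O->2, E->6 (anticipating A, H). Choose E
SPE path: E -> A -> H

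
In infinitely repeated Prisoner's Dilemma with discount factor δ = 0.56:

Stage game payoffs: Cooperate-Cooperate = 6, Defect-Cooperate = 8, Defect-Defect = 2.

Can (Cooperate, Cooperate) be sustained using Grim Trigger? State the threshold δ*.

δ* = 0.3333; since δ = 0.56 ≥ 0.3333, cooperation can be sustained

Work:
For Grim Trigger:
Cooperate forever: 6/(1-δ)
Defect then punished: 8 + 2·δ/(1-δ)
Need: 6/(1-δ) ≥ 8 + 2·δ/(1-δ)
Solving: δ ≥ (T-R)/(T-P) = (8-6)/(8-2) = 0.3333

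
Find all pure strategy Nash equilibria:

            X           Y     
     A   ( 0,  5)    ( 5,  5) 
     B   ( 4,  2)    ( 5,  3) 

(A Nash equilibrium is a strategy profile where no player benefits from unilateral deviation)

Nash equilibrium: (A, Y), (B, Y)

Work:
Best responses:
  P1 vs X: payoffs [0, 4] → best response B (payoff 4)
  P1 vs Y: payoffs [5, 5] → best response A/B (payoff 5)
  P2 vs A: payoffs [5, 5] → best response X/Y (payoff 5)
  P2 vs B: payoffs [2, 3] → best response Y (payoff 3)
Mutual best responses: (A,Y), (B,Y) → Nash equilibria.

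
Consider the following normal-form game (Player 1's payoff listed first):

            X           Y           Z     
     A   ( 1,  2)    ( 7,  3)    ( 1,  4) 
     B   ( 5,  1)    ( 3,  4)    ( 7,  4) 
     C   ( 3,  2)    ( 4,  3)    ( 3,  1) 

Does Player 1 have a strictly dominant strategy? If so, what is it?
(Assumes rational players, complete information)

No strictly dominant strategy exists for Player 1

Work:
A strategy strictly dominates another if it gives a strictly higher payoff against every opponent action. Compare each pair of P1's strategies column-by-column:
  A vs B: [1 vs 5, 7 vs 3, 1 vs 7] → A does not strictly dominate B (column X: 1 ≤ 5)
  A vs C: [1 vs 3, 7 vs 4, 1 vs 3] → A does not strictly dominate C (column X: 1 ≤ 3)
  B vs A: [5 vs 1, 3 vs 7, 7 vs 1] → B does not strictly dominate A (column Y: 3 ≤ 7)
  B vs C: [5 vs 3, 3 vs 4, 7 vs 3] → B does not strictly dominate C (column Y: 3 ≤ 4)
  C vs A: [3 vs 1, 4 vs 7, 3 vs 1] → C does not strictly dominate A (column Y: 4 ≤ 7)
  C vs B: [3 vs 5, 4 vs 3, 3 vs 7] → C does not strictly dominate B (column X: 3 ≤ 5)
No single strategy strictly dominates all others → no strictly dominant strategy.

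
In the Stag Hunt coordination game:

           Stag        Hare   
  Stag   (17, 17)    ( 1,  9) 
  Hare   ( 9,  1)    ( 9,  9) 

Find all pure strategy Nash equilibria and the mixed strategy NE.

Pure NE: (Stag, Stag) and (Hare, Hare); Mixed NE: p = 0.5, q = 0.5

Work:
Check pure NE:
(Stag, Stag): (17, 17) - no unilateral deviation beneficial
(Hare, Hare): (9, 9) - no unilateral deviation beneficial
Mixed NE: P1 plays Stag with p = 0.5, P2 plays Stag with q = 0.5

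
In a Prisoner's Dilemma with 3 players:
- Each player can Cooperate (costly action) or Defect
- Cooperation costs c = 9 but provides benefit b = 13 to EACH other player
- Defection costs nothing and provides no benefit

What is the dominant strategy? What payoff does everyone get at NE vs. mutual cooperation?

Dominant: Defect; NE payoff = 0; Coop payoff = 17

Work:
Defect dominates (saves cost c = 9, benefit to others is external)
NE: All defect → everyone gets 0
If all cooperate: each receives (2)×13 - 9 = 17
Social dilemma: 17 > 0 but NE gives 0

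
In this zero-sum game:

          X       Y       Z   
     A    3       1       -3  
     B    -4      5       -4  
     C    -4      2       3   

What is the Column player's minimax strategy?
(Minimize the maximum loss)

Column should play X or Z (all achieve the minimum), value = 3

Work:
Column player minimizes Row's maximum payoff:
Column X: max payoff to Row = 3
Column Y: max payoff to Row = 5
Column Z: max payoff to Row = 3
Minimum is 3, achieved by columns X, Z (tied).
Each of X or Z is a minimax strategy.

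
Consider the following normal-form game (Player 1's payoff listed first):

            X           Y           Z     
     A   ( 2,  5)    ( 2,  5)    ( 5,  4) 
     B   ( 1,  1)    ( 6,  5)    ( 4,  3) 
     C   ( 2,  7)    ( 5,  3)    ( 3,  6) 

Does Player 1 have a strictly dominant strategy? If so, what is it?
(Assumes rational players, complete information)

No strictly dominant strategy exists for Player 1

Work:
A strategy strictly dominates another if it gives a strictly higher payoff against every opponent action. Compare each pair of P1's strategies column-by-column:
  A vs B: [2 vs 1, 2 vs 6, 5 vs 4] → A does not strictly dominate B (column Y: 2 ≤ 6)
  A vs C: [2 vs 2, 2 vs 5, 5 vs 3] → A does not strictly dominate C (column X: 2 ≤ 2)
  B vs A: [1 vs 2, 6 vs 2, 4 vs 5] → B does not strictly dominate A (column X: 1 ≤ 2)
  B vs C: [1 vs 2, 6 vs 5, 4 vs 3] → B does not strictly dominate C (column X: 1 ≤ 2)
  C vs A: [2 vs 2, 5 vs 2, 3 vs 5] → C does not strictly dominate A (column X: 2 ≤ 2)
  C vs B: [2 vs 1, 5 vs 6, 3 vs 4] → C does not strictly dominate B (column Y: 5 ≤ 6)
No single strategy strictly dominates all others → no strictly dominant strategy.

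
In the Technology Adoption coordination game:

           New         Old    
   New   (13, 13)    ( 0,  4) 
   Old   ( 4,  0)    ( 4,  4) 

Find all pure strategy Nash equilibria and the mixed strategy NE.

Pure NE: (New, New) and (Old, Old); Mixed NE: p = 0.3077, q = 0.3077

Work:
Check pure NE:
(New, New): (13, 13) - no unilateral deviation beneficial
(Old, Old): (4, 4) - no unilateral deviation beneficial
Mixed NE: P1 plays New with p = 0.3077, P2 plays New with q = 0.3077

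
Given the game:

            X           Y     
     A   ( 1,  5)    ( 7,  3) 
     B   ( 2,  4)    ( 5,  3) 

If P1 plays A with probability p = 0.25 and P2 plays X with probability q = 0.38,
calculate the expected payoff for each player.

E[P1] = 4.075, E[P2] = 3.475

Work:
E[P1] = p·q·π₁(A,X) + p·(1-q)·π₁(A,Y) + (1-p)·q·π₁(B,X) + (1-p)·(1-q)·π₁(B,Y)
= 0.25·0.38·1 + 0.25·0.62·7 + 0.75·0.38·2 + 0.75·0.62·5
= 4.075

E[P2] = 3.475 (similar calculation)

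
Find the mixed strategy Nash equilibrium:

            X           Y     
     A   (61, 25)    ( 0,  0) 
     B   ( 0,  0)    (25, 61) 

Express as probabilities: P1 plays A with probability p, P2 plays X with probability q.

p = 0.7093, q = 0.2907

Work:
Find probabilities that make opponent indifferent:
P2 chooses q to make P1 indifferent between A and B
P1 chooses p to make P2 indifferent between X and Y
Mixed NE: P1 plays (A: 0.7093, B: 0.2907), P2 plays (X: 0.2907, Y: 0.7093)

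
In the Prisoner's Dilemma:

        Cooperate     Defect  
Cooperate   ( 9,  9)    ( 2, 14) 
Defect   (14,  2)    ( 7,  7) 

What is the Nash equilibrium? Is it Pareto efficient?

(Defect, Defect) is NE; not Pareto efficient

Work:
Defect dominates Cooperate for both players:
If P2 cooperates: Defect (14) > Cooperate (9)
If P2 defects: Defect (7) > Cooperate (2)
NE: (Defect, Defect) with payoff (7, 7)
But (Cooperate, Cooperate) = (9, 9) Pareto dominates (7, 7)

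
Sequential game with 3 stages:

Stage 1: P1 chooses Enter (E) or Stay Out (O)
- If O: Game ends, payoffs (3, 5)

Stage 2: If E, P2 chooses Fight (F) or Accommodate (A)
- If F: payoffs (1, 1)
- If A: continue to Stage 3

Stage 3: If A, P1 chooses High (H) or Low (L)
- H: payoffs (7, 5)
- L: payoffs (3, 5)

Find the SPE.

SPE: (E, A, H); Outcome (7, 5)

Work:
Stage 3: P1 chooses H (7 vs 3)
Stage 2: P2: F->1, A->5 (anticipating H). Choose A
Stage 1: P1: O->3, E->7 (anticipating A, H). Choose E
SPE path: E -> A -> H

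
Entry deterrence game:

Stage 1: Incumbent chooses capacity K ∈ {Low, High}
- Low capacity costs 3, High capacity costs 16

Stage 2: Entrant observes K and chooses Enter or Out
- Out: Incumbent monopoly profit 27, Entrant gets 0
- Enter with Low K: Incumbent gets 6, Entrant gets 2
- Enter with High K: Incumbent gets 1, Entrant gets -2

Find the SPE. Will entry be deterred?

SPE: (High, Enter|Low, Out|High); Entry deterred. Incumbent net profit = 11

Work:
After Low K: Entrant enters (2 > 0)
After High K: Entrant stays out (-2 < 0)
Incumbent: Low → 6−3=3, High → 27−16=11
Incumbent chooses High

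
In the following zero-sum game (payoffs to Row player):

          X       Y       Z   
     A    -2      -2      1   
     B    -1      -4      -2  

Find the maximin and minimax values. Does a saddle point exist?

Maximin = -2, Minimax = -2, Saddle: True

Work:
Row minimums: [-2, -4] → maximin = -2
Column maximums: [-1, -2, 1] → minimax = -2
Saddle point exists! Game value = -2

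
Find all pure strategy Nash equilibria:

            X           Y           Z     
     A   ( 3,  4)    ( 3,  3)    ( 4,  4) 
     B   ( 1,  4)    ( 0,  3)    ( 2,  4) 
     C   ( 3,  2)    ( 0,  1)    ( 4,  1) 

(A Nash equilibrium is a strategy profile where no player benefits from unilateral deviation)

Nash equilibrium: (A, X), (A, Z), (C, X)

Work:
Best responses:
  P1 vs X: payoffs [3, 1, 3] → best response A/C (payoff 3)
  P1 vs Y: payoffs [3, 0, 0] → best response A (payoff 3)
  P1 vs Z: payoffs [4, 2, 4] → best response A/C (payoff 4)
  P2 vs A: payoffs [4, 3, 4] → best response X/Z (payoff 4)
  P2 vs B: payoffs [4, 3, 4] → best response X/Z (payoff 4)
  P2 vs C: payoffs [2, 1, 1] → best response X (payoff 2)
Mutual best responses: (A,X), (A,Z), (C,X) → Nash equilibria.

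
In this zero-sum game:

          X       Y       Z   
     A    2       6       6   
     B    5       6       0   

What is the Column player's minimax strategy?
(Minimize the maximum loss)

Column should play X, value = 5

Work:
Column player minimizes Row's maximum payoff:
Column X: max payoff to Row = 5
Column Y: max payoff to Row = 6
Column Z: max payoff to Row = 6
Minimum is 5, achieved by column X.
Minimax strategy: X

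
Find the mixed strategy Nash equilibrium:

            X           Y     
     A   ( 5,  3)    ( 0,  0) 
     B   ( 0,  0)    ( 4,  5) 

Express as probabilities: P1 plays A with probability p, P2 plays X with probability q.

p = 0.625, q = 0.4444

Work:
Find probabilities that make opponent indifferent:
P2 chooses q to make P1 indifferent between A and B
P1 chooses p to make P2 indifferent between X and Y
Mixed NE: P1 plays (A: 0.625, B: 0.375), P2 plays (X: 0.4444, Y: 0.5556)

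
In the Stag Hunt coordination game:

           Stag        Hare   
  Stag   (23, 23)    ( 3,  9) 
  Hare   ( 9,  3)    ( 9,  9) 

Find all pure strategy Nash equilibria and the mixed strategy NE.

Pure NE: (Stag, Stag) and (Hare, Hare); Mixed NE: p = 0.3, q = 0.3

Work:
Check pure NE:
(Stag, Stag): (23, 23) - no unilateral deviation beneficial
(Hare, Hare): (9, 9) - no unilateral deviation beneficial
Mixed NE: P1 plays Stag with p = 0.3, P2 plays Stag with q = 0.3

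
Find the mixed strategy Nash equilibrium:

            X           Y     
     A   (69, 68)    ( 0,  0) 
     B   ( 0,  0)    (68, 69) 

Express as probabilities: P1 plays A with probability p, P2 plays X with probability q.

p = 0.5036, q = 0.4964

Work:
Find probabilities that make opponent indifferent:
P2 chooses q to make P1 indifferent between A and B
P1 chooses p to make P2 indifferent between X and Y
Mixed NE: P1 plays (A: 0.5036, B: 0.4964), P2 plays (X: 0.4964, Y: 0.5036)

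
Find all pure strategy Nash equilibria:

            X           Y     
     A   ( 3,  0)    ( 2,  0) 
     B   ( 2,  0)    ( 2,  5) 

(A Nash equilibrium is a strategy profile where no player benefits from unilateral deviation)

Nash equilibrium: (A, X), (A, Y), (B, Y)

Work:
Best responses:
  P1 vs X: payoffs [3, 2] → best response A (payoff 3)
  P1 vs Y: payoffs [2, 2] → best response A/B (payoff 2)
  P2 vs A: payoffs [0, 0] → best response X/Y (payoff 0)
  P2 vs B: payoffs [0, 5] → best response Y (payoff 5)
Mutual best responses: (A,X), (A,Y), (B,Y) → Nash equilibria.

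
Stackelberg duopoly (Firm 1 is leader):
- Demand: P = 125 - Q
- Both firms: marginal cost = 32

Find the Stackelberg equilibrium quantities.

q₁* (leader) = 46.5, q₂* (follower) = 23.25

Work:
Follower's reaction: q₂ = (a - c - q₁)/2
Leader substitutes: π₁ = q₁·(a - q₁ - (a-c-q₁)/2 - c)
FOC: q₁* = (125 - 32)/2 = 46.50
Then: q₂* = (125 - 32 - 46.5)/2 = 23.25
Leader has first-mover advantage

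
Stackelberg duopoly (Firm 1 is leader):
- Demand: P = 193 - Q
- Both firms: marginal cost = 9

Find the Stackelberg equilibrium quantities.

q₁* (leader) = 92.0, q₂* (follower) = 46.0

Work:
Follower's reaction: q₂ = (a - c - q₁)/2
Leader substitutes: π₁ = q₁·(a - q₁ - (a-c-q₁)/2 - c)
FOC: q₁* = (193 - 9)/2 = 92.00
Then: q₂* = (193 - 9 - 92.0)/2 = 46.00
Leader has first-mover advantage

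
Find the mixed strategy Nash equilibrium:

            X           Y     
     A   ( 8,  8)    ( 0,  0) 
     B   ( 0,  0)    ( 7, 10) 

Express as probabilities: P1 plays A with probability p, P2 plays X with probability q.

p = 0.5556, q = 0.4667

Work:
Find probabilities that make opponent indifferent:
P2 chooses q to make P1 indifferent between A and B
P1 chooses p to make P2 indifferent between X and Y
Mixed NE: P1 plays (A: 0.5556, B: 0.4444), P2 plays (X: 0.4667, Y: 0.5333)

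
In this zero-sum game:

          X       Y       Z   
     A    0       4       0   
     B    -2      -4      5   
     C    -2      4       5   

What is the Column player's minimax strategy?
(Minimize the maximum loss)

Column should play X, value = 0

Work:
Column player minimizes Row's maximum payoff:
Column X: max payoff to Row = 0
Column Y: max payoff to Row = 4
Column Z: max payoff to Row = 5
Minimum is 0, achieved by column X.
Minimax strategy: X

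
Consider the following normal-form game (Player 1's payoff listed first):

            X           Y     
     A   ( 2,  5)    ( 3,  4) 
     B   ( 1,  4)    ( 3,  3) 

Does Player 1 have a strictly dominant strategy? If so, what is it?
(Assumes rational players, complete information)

No strictly dominant strategy exists for Player 1

Work:
A strategy strictly dominates another if it gives a strictly higher payoff against every opponent action. Compare each pair of P1's strategies column-by-column:
  A vs B: [2 vs 1, 3 vs 3] → A does not strictly dominate B (column Y: 3 ≤ 3)
  B vs A: [1 vs 2, 3 vs 3] → B does not strictly dominate A (column X: 1 ≤ 2)
No single strategy strictly dominates all others → no strictly dominant strategy.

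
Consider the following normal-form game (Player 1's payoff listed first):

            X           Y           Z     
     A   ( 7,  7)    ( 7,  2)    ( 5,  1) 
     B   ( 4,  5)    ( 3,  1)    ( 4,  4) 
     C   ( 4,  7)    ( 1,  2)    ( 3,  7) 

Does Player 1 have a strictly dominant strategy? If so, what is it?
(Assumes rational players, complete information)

Yes, Player 1's strictly dominant strategy is A

Work:
A strategy strictly dominates another if it gives a strictly higher payoff against every opponent action. Compare each pair of P1's strategies column-by-column:
  A vs B: [7 vs 4, 7 vs 3, 5 vs 4] → A strictly dominates B
  A vs C: [7 vs 4, 7 vs 1, 5 vs 3] → A strictly dominates C
  B vs A: [4 vs 7, 3 vs 7, 4 vs 5] → B does not strictly dominate A (column X: 4 ≤ 7)
  B vs C: [4 vs 4, 3 vs 1, 4 vs 3] → B does not strictly dominate C (column X: 4 ≤ 4)
  C vs A: [4 vs 7, 1 vs 7, 3 vs 5] → C does not strictly dominate A (column X: 4 ≤ 7)
  C vs B: [4 vs 4, 1 vs 3, 3 vs 4] → C does not strictly dominate B (column X: 4 ≤ 4)
A strictly dominates every other strategy → strictly dominant.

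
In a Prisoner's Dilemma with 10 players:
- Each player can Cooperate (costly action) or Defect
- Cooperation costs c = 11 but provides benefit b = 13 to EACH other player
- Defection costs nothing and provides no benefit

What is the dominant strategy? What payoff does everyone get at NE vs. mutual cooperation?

Dominant: Defect; NE payoff = 0; Coop payoff = 106

Work:
Defect dominates (saves cost c = 11, benefit to others is external)
NE: All defect → everyone gets 0
If all cooperate: each receives (9)×13 - 11 = 106
Social dilemma: 106 > 0 but NE gives 0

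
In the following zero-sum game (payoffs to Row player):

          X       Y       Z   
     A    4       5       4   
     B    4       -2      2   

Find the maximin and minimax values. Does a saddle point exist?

Maximin = 4, Minimax = 4, Saddle: True

Work:
Row minimums: [4, -2] → maximin = 4
Column maximums: [4, 5, 4] → minimax = 4
Saddle point exists! Game value = 4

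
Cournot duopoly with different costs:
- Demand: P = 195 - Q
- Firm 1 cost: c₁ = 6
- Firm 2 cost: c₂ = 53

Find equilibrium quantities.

q₁* = 78.67, q₂* = 31.67

Work:
Reaction: q₁ = (195 - 6 - q₂)/2
Reaction: q₂ = (195 - 53 - q₁)/2
Solve simultaneously:
q₁* = (195 - 2×6 + 53)/3 = 78.67
q₂* = (195 - 2×53 + 6)/3 = 31.67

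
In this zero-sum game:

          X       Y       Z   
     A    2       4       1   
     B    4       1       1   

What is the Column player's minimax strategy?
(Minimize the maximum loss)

Column should play Z, value = 1

Work:
Column player minimizes Row's maximum payoff:
Column X: max payoff to Row = 4
Column Y: max payoff to Row = 4
Column Z: max payoff to Row = 1
Minimum is 1, achieved by column Z.
Minimax strategy: Z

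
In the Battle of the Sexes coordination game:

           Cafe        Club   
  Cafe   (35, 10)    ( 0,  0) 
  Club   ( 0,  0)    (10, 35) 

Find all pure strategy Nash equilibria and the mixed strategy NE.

Pure NE: (Cafe, Cafe) and (Club, Club); Mixed NE: p = 0.7778, q = 0.2222

Work:
Check pure NE:
(Cafe, Cafe): (35, 10) - no unilateral deviation beneficial
(Club, Club): (10, 35) - no unilateral deviation beneficial
Mixed NE: P1 plays Cafe with p = 0.7778, P2 plays Cafe with q = 0.2222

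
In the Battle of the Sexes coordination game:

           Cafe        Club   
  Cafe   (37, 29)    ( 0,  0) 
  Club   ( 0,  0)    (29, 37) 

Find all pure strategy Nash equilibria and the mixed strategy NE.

Pure NE: (Cafe, Cafe) and (Club, Club); Mixed NE: p = 0.5606, q = 0.4394

Work:
Check pure NE:
(Cafe, Cafe): (37, 29) - no unilateral deviation beneficial
(Club, Club): (29, 37) - no unilateral deviation beneficial
Mixed NE: P1 plays Cafe with p = 0.5606, P2 plays Cafe with q = 0.4394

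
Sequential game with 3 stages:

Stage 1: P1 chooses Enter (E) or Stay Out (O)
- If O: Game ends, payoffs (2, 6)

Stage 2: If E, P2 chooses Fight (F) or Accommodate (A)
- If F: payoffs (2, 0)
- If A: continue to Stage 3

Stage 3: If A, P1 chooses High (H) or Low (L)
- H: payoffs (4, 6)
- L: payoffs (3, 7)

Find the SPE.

SPE: (E, A, H); Outcome (4, 6)

Work:
Stage 3: P1 chooses H (4 vs 3)
Stage 2: P2: F->0, A->6 (anticipating H). Choose A
Stage 1: P1: O->2, E->4 (anticipating A, H). Choose E
SPE path: E -> A -> H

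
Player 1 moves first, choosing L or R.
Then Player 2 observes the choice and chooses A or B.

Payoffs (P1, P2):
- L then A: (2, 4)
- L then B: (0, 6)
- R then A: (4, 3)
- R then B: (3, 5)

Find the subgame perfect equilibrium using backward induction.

P1 plays R, P2 plays B after L and B after R; Payoff (3, 5)

Work:
Backward induction:
After L: P2 chooses B → P1 gets 0
After R: P2 chooses B → P1 gets 3
P1 chooses R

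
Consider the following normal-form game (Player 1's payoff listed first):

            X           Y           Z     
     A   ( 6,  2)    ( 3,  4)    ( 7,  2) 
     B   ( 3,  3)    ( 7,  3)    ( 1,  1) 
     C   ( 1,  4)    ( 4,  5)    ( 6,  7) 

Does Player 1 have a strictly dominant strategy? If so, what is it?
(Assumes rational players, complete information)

No strictly dominant strategy exists for Player 1

Work:
A strategy strictly dominates another if it gives a strictly higher payoff against every opponent action. Compare each pair of P1's strategies column-by-column:
  A vs B: [6 vs 3, 3 vs 7, 7 vs 1] → A does not strictly dominate B (column Y: 3 ≤ 7)
  A vs C: [6 vs 1, 3 vs 4, 7 vs 6] → A does not strictly dominate C (column Y: 3 ≤ 4)
  B vs A: [3 vs 6, 7 vs 3, 1 vs 7] → B does not strictly dominate A (column X: 3 ≤ 6)
  B vs C: [3 vs 1, 7 vs 4, 1 vs 6] → B does not strictly dominate C (column Z: 1 ≤ 6)
  C vs A: [1 vs 6, 4 vs 3, 6 vs 7] → C does not strictly dominate A (column X: 1 ≤ 6)
  C vs B: [1 vs 3, 4 vs 7, 6 vs 1] → C does not strictly dominate B (column X: 1 ≤ 3)
No single strategy strictly dominates all others → no strictly dominant strategy.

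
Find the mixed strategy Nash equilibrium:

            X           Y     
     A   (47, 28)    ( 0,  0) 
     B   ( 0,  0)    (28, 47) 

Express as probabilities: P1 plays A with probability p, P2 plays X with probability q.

p = 0.6267, q = 0.3733

Work:
Find probabilities that make opponent indifferent:
P2 chooses q to make P1 indifferent between A and B
P1 chooses p to make P2 indifferent between X and Y
Mixed NE: P1 plays (A: 0.6267, B: 0.3733), P2 plays (X: 0.3733, Y: 0.6267)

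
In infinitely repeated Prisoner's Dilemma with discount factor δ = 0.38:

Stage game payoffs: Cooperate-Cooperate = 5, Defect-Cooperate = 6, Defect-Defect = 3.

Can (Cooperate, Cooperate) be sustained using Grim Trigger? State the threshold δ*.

δ* = 0.3333; since δ = 0.38 ≥ 0.3333, cooperation can be sustained

Work:
For Grim Trigger:
Cooperate forever: 5/(1-δ)
Defect then punished: 6 + 3·δ/(1-δ)
Need: 5/(1-δ) ≥ 6 + 3·δ/(1-δ)
Solving: δ ≥ (T-R)/(T-P) = (6-5)/(6-3) = 0.3333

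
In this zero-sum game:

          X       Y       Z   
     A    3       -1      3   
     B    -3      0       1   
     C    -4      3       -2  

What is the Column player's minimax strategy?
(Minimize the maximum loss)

Column should play X or Y or Z (all achieve the minimum), value = 3

Work:
Column player minimizes Row's maximum payoff:
Column X: max payoff to Row = 3
Column Y: max payoff to Row = 3
Column Z: max payoff to Row = 3
Minimum is 3, achieved by columns X, Y, Z (tied).
Each of X or Y or Z is a minimax strategy.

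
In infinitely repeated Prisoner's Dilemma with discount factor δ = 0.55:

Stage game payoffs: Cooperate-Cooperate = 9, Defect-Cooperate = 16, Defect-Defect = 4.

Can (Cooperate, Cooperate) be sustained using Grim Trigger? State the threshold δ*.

δ* = 0.5833; since δ = 0.55 < 0.5833, cooperation cannot be sustained

Work:
For Grim Trigger:
Cooperate forever: 9/(1-δ)
Defect then punished: 16 + 4·δ/(1-δ)
Need: 9/(1-δ) ≥ 16 + 4·δ/(1-δ)
Solving: δ ≥ (T-R)/(T-P) = (16-9)/(16-4) = 0.5833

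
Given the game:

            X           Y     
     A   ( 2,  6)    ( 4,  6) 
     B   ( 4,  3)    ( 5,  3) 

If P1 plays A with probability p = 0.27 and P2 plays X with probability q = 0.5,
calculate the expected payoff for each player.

E[P1] = 4.095, E[P2] = 3.81

Work:
E[P1] = p·q·π₁(A,X) + p·(1-q)·π₁(A,Y) + (1-p)·q·π₁(B,X) + (1-p)·(1-q)·π₁(B,Y)
= 0.27·0.5·2 + 0.27·0.5·4 + 0.73·0.5·4 + 0.73·0.5·5
= 4.095

E[P2] = 3.81 (similar calculation)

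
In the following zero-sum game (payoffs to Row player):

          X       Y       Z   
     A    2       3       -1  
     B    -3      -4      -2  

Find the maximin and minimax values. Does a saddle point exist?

Maximin = -1, Minimax = -1, Saddle: True

Work:
Row minimums: [-1, -4] → maximin = -1
Column maximums: [2, 3, -1] → minimax = -1
Saddle point exists! Game value = -1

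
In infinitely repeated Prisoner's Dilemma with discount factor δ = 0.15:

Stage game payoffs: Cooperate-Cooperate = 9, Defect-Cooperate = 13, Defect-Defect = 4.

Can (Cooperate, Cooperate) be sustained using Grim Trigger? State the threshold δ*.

δ* = 0.4444; since δ = 0.15 < 0.4444, cooperation cannot be sustained

Work:
For Grim Trigger:
Cooperate forever: 9/(1-δ)
Defect then punished: 13 + 4·δ/(1-δ)
Need: 9/(1-δ) ≥ 13 + 4·δ/(1-δ)
Solving: δ ≥ (T-R)/(T-P) = (13-9)/(13-4) = 0.4444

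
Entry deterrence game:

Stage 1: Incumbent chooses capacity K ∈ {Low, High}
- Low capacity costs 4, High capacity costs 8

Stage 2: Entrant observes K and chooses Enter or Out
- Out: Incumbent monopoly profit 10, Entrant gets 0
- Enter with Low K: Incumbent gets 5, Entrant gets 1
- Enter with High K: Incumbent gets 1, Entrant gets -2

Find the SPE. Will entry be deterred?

SPE: (High, Enter|Low, Out|High); Entry deterred. Incumbent net profit = 2

Work:
After Low K: Entrant enters (1 > 0)
After High K: Entrant stays out (-2 < 0)
Incumbent: Low → 5−4=1, High → 10−8=2
Incumbent chooses High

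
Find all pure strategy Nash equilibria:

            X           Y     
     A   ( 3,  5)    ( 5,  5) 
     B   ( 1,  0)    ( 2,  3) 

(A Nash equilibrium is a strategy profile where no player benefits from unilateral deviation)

Nash equilibrium: (A, X), (A, Y)

Work:
Best responses:
  P1 vs X: payoffs [3, 1] → best response A (payoff 3)
  P1 vs Y: payoffs [5, 2] → best response A (payoff 5)
  P2 vs A: payoffs [5, 5] → best response X/Y (payoff 5)
  P2 vs B: payoffs [0, 3] → best response Y (payoff 3)
Mutual best responses: (A,X), (A,Y) → Nash equilibria.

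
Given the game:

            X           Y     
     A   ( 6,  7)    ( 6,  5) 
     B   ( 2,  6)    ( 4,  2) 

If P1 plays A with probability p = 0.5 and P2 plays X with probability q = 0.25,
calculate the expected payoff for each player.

E[P1] = 4.75, E[P2] = 4.25

Work:
E[P1] = p·q·π₁(A,X) + p·(1-q)·π₁(A,Y) + (1-p)·q·π₁(B,X) + (1-p)·(1-q)·π₁(B,Y)
= 0.5·0.25·6 + 0.5·0.75·6 + 0.5·0.25·2 + 0.5·0.75·4
= 4.75

E[P2] = 4.25 (similar calculation)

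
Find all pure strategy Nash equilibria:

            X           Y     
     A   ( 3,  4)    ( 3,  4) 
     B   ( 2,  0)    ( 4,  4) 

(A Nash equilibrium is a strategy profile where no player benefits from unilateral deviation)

Nash equilibrium: (A, X), (B, Y)

Work:
Best responses:
  P1 vs X: payoffs [3, 2] → best response A (payoff 3)
  P1 vs Y: payoffs [3, 4] → best response B (payoff 4)
  P2 vs A: payoffs [4, 4] → best response X/Y (payoff 4)
  P2 vs B: payoffs [0, 4] → best response Y (payoff 4)
Mutual best responses: (A,X), (B,Y) → Nash equilibria.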